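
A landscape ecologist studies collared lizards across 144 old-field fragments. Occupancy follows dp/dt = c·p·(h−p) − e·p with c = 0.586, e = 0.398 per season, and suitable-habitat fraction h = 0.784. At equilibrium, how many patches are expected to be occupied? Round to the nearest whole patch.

15

p* = h − e/c = 0.784 − 0.6792 = 0.1048.
Expected occupied patches = N × p* = 144 × 0.1048 = 15.09 ≈ 15.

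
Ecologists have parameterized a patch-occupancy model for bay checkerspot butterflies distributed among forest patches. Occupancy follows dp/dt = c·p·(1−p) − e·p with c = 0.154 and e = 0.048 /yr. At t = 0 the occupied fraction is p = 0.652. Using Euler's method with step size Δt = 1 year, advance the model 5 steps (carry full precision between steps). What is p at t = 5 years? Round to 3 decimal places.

Update rule: p ← p + [c·p·(1−p) − e·p]·Δt with Δt = 1.
  1  |  dp/dt·Δt = +0.003646  |  p_1 = 0.655646
  2  |  dp/dt·Δt = +0.003298  |  p_2 = 0.658944
  3  |  dp/dt·Δt = +0.002980  |  p_3 = 0.661924
  4  |  dp/dt·Δt = +0.002690  |  p_4 = 0.664614
  5  |  dp/dt·Δt = +0.002425  |  p_5 = 0.667040

0.667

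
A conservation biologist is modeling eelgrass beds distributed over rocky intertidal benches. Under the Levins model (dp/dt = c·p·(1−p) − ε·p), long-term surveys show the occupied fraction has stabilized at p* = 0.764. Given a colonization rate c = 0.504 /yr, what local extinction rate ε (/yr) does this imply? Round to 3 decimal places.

0.119

At equilibrium c(1−p*) = ε.
ε = 0.504 × (1 − 0.764) = 0.504 × 0.2360 = 0.1189.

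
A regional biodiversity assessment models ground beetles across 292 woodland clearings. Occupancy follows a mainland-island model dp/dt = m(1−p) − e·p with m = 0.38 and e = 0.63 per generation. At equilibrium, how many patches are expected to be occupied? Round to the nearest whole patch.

110

p* = m/(m+e) = 0.38/1.0100 = 0.3762.
Expected occupied patches = N × p* = 292 × 0.3762 = 109.86 ≈ 110.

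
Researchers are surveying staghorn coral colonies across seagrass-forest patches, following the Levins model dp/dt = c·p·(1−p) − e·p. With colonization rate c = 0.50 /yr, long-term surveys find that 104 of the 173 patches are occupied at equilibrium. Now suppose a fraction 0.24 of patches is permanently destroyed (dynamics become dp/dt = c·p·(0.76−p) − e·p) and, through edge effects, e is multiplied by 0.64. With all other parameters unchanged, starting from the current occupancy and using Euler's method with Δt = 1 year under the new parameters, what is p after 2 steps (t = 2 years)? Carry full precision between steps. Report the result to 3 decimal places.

0.553

Observed p* = 104/173 = 0.60116.
Balance c(1−p*) = e gives e = 0.50×(1 − 0.60116) = 0.19942.
Starting from p₀ = 0.60116; update p ← p + (dp/dt)·Δt with the new parameters.
p: 0.60116 → 0.57218  (Δp = -0.02898)
p: 0.57218 → 0.55288  (Δp = -0.01929)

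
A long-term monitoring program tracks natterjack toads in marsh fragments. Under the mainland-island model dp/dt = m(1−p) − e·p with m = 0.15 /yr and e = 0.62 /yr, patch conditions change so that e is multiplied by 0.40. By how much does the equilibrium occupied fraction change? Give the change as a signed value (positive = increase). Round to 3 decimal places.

Before: p* = 0.15/(0.15+0.62) = 0.1948.
After: m = 0.15, e = 0.248; p* = 0.15/0.3980 = 0.3769.
Δp* = 0.3769 − 0.1948 = +0.1821.

0.182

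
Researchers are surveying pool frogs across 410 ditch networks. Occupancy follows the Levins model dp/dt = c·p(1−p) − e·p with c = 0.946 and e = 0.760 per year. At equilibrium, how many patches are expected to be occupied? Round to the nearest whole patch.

81

p* = 1 − e/c = 1 − 0.760/0.946 = 0.1966.
Expected occupied patches = N × p* = 410 × 0.1966 = 80.61 ≈ 81.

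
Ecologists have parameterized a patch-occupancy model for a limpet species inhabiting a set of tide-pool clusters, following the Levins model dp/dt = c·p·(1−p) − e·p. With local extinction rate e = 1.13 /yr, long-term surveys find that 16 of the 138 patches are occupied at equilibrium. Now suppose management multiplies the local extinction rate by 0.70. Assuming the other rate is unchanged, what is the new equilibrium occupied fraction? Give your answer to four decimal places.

0.3812

Observed p* = 16/138 = 0.11594.
Balance c(1−p*) = e gives c = e/(1 − 0.11594) = 1.13/0.88406 = 1.27819.
New p* = 1 − e/c = 1 − 0.79100/1.27819 = 0.38116.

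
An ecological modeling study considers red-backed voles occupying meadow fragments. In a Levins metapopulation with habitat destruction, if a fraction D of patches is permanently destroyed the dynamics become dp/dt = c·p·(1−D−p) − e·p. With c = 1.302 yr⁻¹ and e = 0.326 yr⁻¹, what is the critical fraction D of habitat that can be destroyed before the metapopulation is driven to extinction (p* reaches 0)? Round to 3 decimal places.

The nontrivial equilibrium is p* = (1−D) − e/c; extinction occurs when this hits zero.
So D_crit = 1 − e/c = 1 − 0.326/1.302 = 1 − 0.2504 = 0.7496.
Note this equals the original equilibrium occupancy — the Levins extinction-debt result.

0.750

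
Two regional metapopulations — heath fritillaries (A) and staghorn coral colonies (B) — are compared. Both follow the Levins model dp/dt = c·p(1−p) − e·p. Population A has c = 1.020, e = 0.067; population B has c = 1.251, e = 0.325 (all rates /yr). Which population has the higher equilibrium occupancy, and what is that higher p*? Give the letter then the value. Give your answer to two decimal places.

A, 0.93

A: p*_A = 1 − 0.067/1.020 = 0.9343.
B: p*_B = 1 − 0.325/1.251 = 0.7402.
A is higher at 0.9343.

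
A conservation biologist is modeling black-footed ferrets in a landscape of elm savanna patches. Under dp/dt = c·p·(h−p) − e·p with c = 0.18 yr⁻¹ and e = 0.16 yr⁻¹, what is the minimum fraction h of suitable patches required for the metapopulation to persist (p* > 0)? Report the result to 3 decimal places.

p* = h − e/c is positive only when h > e/c.
h_min = e/c = 0.16/0.18 = 0.8889.

0.889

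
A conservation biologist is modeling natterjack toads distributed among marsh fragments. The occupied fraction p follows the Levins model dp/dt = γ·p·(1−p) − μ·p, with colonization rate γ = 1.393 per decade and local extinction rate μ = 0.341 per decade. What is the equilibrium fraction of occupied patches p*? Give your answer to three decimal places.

Setting dp/dt = 0 and dividing through by p* gives γ·(1−p*) = μ.
So p* = 1 − μ/γ = 1 − 0.341/1.393 = 1 − 0.2448 = 0.7552.

0.755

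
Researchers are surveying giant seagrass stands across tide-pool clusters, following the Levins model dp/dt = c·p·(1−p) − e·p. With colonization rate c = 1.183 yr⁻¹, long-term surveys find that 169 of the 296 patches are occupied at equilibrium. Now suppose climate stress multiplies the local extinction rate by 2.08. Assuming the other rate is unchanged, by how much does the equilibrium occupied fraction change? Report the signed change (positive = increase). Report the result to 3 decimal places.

-0.463

Observed p* = 169/296 = 0.57095.
Balance c(1−p*) = e gives e = 1.183×(1 − 0.57095) = 0.50757.
New p* = 1 − e/c = 1 − 1.05575/1.18300 = 0.10757.
Δp* = 0.10757 − 0.57095 = -0.46338.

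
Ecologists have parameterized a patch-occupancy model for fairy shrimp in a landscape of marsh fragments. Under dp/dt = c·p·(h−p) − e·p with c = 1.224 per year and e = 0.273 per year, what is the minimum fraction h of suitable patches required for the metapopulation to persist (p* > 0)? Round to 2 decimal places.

p* = h − e/c is positive only when h > e/c.
h_min = e/c = 0.273/1.224 = 0.2230.

0.22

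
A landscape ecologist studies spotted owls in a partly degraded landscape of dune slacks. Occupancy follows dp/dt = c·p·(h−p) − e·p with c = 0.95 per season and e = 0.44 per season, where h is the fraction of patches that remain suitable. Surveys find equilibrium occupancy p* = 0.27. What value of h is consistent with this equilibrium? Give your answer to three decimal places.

At equilibrium c(h−p*) = e, so h = p* + e/c.
h = 0.27 + 0.44/0.95 = 0.27 + 0.4632 = 0.7332.

0.733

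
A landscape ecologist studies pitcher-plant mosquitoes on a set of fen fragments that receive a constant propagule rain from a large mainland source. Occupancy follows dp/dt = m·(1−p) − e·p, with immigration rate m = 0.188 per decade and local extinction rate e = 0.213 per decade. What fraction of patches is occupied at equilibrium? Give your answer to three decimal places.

0.469

At equilibrium the propagule rain into empty patches balances local extinction: m(1−p*) = e·p*.
p* = m/(m+e) = 0.188/(0.188+0.213) = 0.188/0.4010 = 0.4688.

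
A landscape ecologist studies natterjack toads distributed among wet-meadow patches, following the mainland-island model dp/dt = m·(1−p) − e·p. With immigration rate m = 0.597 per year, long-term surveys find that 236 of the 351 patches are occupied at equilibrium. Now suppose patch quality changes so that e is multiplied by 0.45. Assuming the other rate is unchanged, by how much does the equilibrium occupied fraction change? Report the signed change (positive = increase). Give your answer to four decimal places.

0.1478

Observed p* = 236/351 = 0.67236.
Balance m(1−p*) = e·p* gives e = m(1−p*)/p* = 0.597×0.32764/0.67236 = 0.29092.
New p* = m/(m+e) = 0.59700/(0.59700+0.13091) = 0.82016.
Δp* = 0.82016 − 0.67236 = +0.14780.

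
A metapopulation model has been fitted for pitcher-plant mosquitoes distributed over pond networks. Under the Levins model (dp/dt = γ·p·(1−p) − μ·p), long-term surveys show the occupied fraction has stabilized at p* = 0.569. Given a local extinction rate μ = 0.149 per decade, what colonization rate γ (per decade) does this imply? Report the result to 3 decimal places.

0.346

At equilibrium γ(1−p*) = μ, so γ = μ/(1−p*).
γ = 0.149/(1 − 0.569) = 0.149/0.4310 = 0.3457.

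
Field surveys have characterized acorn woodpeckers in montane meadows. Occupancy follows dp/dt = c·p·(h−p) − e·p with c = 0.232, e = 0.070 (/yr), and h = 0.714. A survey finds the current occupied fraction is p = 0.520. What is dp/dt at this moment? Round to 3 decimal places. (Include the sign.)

-0.013

Colonization term: c·p·(h−p) = 0.232×0.520×0.1940 = 0.02340.
Extinction term: e·p = 0.03640.
dp/dt = 0.02340 − 0.03640 = -0.01300.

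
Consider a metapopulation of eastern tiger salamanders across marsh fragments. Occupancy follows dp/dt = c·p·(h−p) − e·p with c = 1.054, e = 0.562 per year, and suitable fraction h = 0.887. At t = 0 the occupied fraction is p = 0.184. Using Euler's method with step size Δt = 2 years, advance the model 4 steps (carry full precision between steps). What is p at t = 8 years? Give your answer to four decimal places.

Update rule: p ← p + [c·p·(h−p) − e·p]·Δt with Δt = 2.
  1  |  dp/dt·Δt = +0.065858  |  p_1 = 0.249858
  2  |  dp/dt·Δt = +0.054743  |  p_2 = 0.304601
  3  |  dp/dt·Δt = +0.031586  |  p_3 = 0.336187
  4  |  dp/dt·Δt = +0.012477  |  p_4 = 0.348664

0.3487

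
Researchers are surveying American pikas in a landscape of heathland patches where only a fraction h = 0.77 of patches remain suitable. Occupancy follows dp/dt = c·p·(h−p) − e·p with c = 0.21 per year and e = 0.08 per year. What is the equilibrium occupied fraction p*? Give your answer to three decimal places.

0.389

Setting dp/dt = 0 and dividing by p* gives c·(h−p*) = e.
So p* = h − e/c = 0.77 − 0.08/0.21 = 0.77 − 0.3810 = 0.3890.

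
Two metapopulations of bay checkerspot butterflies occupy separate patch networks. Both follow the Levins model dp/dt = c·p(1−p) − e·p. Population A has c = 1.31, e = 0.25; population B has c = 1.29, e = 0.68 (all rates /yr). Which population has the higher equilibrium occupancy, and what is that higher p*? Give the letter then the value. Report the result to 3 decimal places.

A, 0.809

A: p*_A = 1 − 0.25/1.31 = 0.8092.
B: p*_B = 1 − 0.68/1.29 = 0.4729.
A is higher at 0.8092.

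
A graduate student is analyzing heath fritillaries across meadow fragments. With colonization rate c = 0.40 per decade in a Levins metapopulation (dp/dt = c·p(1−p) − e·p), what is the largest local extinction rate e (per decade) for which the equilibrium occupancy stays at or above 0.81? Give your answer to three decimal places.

1 − e/c ≥ 0.81 ⇒ e ≤ c(1 − 0.81) = 0.40 × 0.1900.
e_max = 0.0760.

0.076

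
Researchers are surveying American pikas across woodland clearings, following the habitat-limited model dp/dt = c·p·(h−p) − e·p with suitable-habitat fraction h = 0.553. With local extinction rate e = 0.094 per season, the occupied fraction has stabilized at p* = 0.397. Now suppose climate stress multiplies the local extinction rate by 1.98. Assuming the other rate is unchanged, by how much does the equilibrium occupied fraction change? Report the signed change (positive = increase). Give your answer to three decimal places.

Balance c(h−p*) = e gives c = e/(0.553 − 0.39700) = 0.094/0.15600 = 0.60256.
New p* = 0.553 − e/c = 0.553 − 0.18612/0.60256 = 0.24412.
Δp* = 0.24412 − 0.39700 = -0.15288.

-0.153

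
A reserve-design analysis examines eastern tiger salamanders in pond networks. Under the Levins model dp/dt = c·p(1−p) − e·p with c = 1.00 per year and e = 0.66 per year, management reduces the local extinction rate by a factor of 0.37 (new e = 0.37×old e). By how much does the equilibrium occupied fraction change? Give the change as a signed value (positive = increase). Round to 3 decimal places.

0.416

Before: p* = 1 − 0.66/1.00 = 0.3400.
After the change, c = 1, e = 0.2442, so p* = 1 − 0.2442/1 = 0.7558.
Δp* = 0.7558 − 0.3400 = +0.4158.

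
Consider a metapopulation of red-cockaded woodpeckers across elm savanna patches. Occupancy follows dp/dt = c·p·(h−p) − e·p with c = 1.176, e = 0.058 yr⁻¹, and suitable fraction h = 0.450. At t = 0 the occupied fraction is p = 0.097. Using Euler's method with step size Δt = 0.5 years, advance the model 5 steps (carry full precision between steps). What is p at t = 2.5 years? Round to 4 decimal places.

0.2002

Update rule: p ← p + [c·p·(h−p) − e·p]·Δt with Δt = 0.5.
  1  |  dp/dt·Δt = +0.017321  |  p_1 = 0.114321
  2  |  dp/dt·Δt = +0.019249  |  p_2 = 0.133570
  3  |  dp/dt·Δt = +0.020979  |  p_3 = 0.154549
  4  |  dp/dt·Δt = +0.022367  |  p_4 = 0.176916
  5  |  dp/dt·Δt = +0.023277  |  p_5 = 0.200193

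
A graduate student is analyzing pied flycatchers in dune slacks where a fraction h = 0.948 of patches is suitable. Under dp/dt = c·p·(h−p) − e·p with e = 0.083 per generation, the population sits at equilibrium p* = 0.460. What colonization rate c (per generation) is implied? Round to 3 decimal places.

At equilibrium c(h−p*) = e, so c = e/(h−p*).
c = 0.083/(0.948 − 0.460) = 0.083/0.4880 = 0.1701.

0.170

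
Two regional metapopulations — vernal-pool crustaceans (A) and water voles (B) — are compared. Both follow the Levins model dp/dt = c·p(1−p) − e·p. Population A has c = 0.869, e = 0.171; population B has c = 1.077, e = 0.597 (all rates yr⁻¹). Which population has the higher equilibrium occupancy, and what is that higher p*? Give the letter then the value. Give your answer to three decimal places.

A: p*_A = 1 − 0.171/0.869 = 0.8032.
B: p*_B = 1 − 0.597/1.077 = 0.4457.
A is higher at 0.8032.

A, 0.803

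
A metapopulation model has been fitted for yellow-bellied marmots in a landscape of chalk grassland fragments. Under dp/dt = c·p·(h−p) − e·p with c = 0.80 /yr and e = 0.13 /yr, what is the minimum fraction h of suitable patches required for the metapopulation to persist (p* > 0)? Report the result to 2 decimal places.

p* = h − e/c is positive only when h > e/c.
h_min = e/c = 0.13/0.80 = 0.1625.

0.16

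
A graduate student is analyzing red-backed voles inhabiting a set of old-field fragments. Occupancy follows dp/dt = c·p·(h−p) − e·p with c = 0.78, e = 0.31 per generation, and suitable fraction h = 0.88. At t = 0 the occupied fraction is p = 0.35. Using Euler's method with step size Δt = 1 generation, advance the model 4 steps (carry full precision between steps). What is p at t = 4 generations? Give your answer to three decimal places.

0.453

Update rule: p ← p + [c·p·(h−p) − e·p]·Δt with Δt = 1.
t = 1: p = 0.35000 + (+0.03619) = 0.38619
t = 2: p = 0.38619 + (+0.02903) = 0.41522
t = 3: p = 0.41522 + (+0.02181) = 0.43703
t = 4: p = 0.43703 + (+0.01552) = 0.45255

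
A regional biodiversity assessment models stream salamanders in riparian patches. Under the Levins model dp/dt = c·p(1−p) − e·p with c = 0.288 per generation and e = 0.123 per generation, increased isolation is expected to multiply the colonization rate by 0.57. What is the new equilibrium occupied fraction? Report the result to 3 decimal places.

Before: p* = 1 − 0.123/0.288 = 0.5729.
After the change, c = 0.16416, e = 0.123, so p* = 1 − 0.123/0.16416 = 0.2507.

0.251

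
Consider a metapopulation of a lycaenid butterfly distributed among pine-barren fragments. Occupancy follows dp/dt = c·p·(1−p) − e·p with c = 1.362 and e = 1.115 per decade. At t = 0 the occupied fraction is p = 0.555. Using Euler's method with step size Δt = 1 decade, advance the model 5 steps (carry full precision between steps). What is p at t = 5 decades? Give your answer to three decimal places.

Update rule: p ← p + [c·p·(1−p) − e·p]·Δt with Δt = 1.
t = 1: p = 0.55500 + (-0.28245) = 0.27255
t = 2: p = 0.27255 + (-0.03386) = 0.23870
t = 3: p = 0.23870 + (-0.01864) = 0.22005
t = 4: p = 0.22005 + (-0.01160) = 0.20845
t = 5: p = 0.20845 + (-0.00770) = 0.20076

0.201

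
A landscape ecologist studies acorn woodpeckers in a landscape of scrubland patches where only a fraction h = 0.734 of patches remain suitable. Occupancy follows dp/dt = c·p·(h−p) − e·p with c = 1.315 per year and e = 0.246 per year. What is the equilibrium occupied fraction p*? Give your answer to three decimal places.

0.547

Setting dp/dt = 0 and dividing by p* gives c·(h−p*) = e.
So p* = h − e/c = 0.734 − 0.246/1.315 = 0.734 − 0.1871 = 0.5469.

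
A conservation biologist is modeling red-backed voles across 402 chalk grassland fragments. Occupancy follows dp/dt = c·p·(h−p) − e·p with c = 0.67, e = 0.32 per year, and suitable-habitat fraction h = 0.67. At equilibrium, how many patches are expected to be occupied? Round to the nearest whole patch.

77

p* = h − e/c = 0.67 − 0.4776 = 0.1924.
Expected occupied patches = N × p* = 402 × 0.1924 = 77.34 ≈ 77.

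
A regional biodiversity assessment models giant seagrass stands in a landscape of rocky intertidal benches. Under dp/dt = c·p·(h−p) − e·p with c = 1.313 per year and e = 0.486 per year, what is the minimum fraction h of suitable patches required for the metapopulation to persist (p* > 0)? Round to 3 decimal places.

p* = h − e/c is positive only when h > e/c.
h_min = e/c = 0.486/1.313 = 0.3701.

0.370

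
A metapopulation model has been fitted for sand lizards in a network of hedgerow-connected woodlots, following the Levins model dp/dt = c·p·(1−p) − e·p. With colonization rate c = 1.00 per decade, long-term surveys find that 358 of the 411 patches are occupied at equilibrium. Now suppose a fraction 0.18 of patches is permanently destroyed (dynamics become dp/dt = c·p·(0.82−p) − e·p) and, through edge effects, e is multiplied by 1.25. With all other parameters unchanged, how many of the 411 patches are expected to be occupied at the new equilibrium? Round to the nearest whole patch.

271

Observed p* = 358/411 = 0.87105.
Balance c(1−p*) = e gives e = 1.00×(1 − 0.87105) = 0.12895.
New p* = 0.82 − e/c = 0.82 − 0.16119/1.00000 = 0.65881.
Expected occupied = 411 × 0.65881 = 270.77 ≈ 271.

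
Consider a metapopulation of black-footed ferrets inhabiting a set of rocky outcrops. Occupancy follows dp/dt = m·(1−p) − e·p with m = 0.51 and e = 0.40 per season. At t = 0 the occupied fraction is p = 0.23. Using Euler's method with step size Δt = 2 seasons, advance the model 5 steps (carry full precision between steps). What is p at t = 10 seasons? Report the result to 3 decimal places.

Update rule: p ← p + [m·(1−p) − e·p]·Δt with Δt = 2.
p: 0.23000 → 0.83140  (Δp = +0.60140)
p: 0.83140 → 0.33825  (Δp = -0.49315)
p: 0.33825 → 0.74263  (Δp = +0.40438)
p: 0.74263 → 0.41104  (Δp = -0.33159)
p: 0.41104 → 0.68295  (Δp = +0.27191)

0.683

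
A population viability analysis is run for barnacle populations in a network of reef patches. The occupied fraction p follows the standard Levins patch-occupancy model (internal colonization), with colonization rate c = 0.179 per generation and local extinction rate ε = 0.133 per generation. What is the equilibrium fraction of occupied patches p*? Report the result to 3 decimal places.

Setting dp/dt = 0 and dividing through by p* gives c·(1−p*) = ε.
So p* = 1 − ε/c = 1 − 0.133/0.179 = 1 − 0.7430 = 0.2570.

0.257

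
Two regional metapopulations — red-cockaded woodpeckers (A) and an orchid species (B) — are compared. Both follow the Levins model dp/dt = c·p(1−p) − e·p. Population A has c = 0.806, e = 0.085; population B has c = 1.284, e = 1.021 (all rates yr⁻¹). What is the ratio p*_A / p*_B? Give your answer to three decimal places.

A: p*_A = 1 − 0.085/0.806 = 0.8945.
B: p*_B = 1 − 1.021/1.284 = 0.2048.
p*_A / p*_B = 0.8945/0.2048 = 4.3673.

4.367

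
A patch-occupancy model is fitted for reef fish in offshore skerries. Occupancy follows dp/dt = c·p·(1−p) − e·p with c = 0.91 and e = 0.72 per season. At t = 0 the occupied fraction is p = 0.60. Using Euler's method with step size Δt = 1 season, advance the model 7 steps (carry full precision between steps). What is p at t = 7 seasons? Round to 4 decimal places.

Update rule: p ← p + [c·p·(1−p) − e·p]·Δt with Δt = 1.
  1  |  dp/dt·Δt = -0.213600  |  p_1 = 0.386400
  2  |  dp/dt·Δt = -0.062452  |  p_2 = 0.323948
  3  |  dp/dt·Δt = -0.033948  |  p_3 = 0.290001
  4  |  dp/dt·Δt = -0.021431  |  p_4 = 0.268570
  5  |  dp/dt·Δt = -0.014610  |  p_5 = 0.253960
  6  |  dp/dt·Δt = -0.010439  |  p_6 = 0.243521
  7  |  dp/dt·Δt = -0.007696  |  p_7 = 0.235825

0.2358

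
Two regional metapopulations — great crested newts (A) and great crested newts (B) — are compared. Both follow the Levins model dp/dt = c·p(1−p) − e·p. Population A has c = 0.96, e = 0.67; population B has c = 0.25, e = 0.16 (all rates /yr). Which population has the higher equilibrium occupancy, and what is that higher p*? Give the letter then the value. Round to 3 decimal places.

B, 0.360

A: p*_A = 1 − 0.67/0.96 = 0.3021.
B: p*_B = 1 − 0.16/0.25 = 0.3600.
B is higher at 0.3600.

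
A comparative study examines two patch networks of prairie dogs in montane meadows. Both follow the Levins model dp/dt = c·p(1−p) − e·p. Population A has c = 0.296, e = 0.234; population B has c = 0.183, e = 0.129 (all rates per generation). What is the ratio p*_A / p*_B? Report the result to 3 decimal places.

A: p*_A = 1 − 0.234/0.296 = 0.2095.
B: p*_B = 1 − 0.129/0.183 = 0.2951.
p*_A / p*_B = 0.2095/0.2951 = 0.7098.

0.710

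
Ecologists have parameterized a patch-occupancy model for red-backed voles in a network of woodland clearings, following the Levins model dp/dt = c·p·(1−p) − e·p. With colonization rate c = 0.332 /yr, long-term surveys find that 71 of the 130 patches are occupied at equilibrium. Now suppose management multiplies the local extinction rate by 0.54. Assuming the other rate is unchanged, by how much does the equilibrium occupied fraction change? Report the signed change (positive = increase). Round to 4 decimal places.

Observed p* = 71/130 = 0.54615.
Balance c(1−p*) = e gives e = 0.332×(1 − 0.54615) = 0.15068.
New p* = 1 − e/c = 1 − 0.08137/0.33200 = 0.75491.
Δp* = 0.75491 − 0.54615 = +0.20876.

0.2088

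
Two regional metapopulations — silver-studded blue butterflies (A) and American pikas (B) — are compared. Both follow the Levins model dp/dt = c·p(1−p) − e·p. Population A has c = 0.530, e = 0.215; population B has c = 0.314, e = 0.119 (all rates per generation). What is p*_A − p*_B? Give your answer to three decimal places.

-0.027

A: p*_A = 1 − 0.215/0.530 = 0.5943.
B: p*_B = 1 − 0.119/0.314 = 0.6210.
p*_A − p*_B = 0.5943 − 0.6210 = -0.0267.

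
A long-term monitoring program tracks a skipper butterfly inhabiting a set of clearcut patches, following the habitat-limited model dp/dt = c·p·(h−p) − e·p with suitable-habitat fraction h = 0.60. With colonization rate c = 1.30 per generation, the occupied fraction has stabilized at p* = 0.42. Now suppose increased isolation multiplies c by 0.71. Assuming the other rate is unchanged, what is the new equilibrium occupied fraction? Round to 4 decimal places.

0.3465

Balance c(h−p*) = e gives e = 1.30×(0.6 − 0.42000) = 0.23400.
New p* = 0.6 − e/c = 0.6 − 0.23400/0.92300 = 0.34648.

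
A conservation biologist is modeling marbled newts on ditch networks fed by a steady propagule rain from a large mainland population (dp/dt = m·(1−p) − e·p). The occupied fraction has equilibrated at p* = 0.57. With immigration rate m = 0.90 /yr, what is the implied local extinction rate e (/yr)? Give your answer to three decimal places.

0.679

At equilibrium m(1−p*) = e·p*, so e = m(1−p*)/p*.
e = 0.90 × 0.4300 / 0.57 = 0.6789.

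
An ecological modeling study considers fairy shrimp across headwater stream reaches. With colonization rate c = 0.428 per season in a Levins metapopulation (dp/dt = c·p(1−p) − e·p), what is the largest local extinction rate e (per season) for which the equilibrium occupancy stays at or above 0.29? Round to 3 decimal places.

0.304

1 − e/c ≥ 0.29 ⇒ e ≤ c(1 − 0.29) = 0.428 × 0.7100.
e_max = 0.3039.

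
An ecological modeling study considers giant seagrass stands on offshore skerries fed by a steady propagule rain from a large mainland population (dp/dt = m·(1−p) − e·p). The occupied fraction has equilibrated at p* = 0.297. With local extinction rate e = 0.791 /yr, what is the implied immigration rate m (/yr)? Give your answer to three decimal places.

At equilibrium m(1−p*) = e·p*, so m = e·p*/(1−p*).
m = 0.791 × 0.297 / 0.7030 = 0.2349/0.7030 = 0.3342.

0.334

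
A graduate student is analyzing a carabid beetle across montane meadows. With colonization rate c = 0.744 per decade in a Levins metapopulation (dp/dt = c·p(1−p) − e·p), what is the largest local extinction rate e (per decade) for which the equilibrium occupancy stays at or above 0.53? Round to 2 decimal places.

1 − e/c ≥ 0.53 ⇒ e ≤ c(1 − 0.53) = 0.744 × 0.4700.
e_max = 0.3497.

0.35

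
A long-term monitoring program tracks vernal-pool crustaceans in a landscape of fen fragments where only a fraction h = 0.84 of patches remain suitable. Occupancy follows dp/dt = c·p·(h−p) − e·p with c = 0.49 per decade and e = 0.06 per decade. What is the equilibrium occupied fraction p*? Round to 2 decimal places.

0.72

Setting dp/dt = 0 and dividing by p* gives c·(h−p*) = e.
So p* = h − e/c = 0.84 − 0.06/0.49 = 0.84 − 0.1224 = 0.7176.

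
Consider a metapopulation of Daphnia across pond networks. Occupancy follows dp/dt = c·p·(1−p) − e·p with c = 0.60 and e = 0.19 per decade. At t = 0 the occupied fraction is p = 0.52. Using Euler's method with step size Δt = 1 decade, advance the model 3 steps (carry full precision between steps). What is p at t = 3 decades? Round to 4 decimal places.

0.6365

Update rule: p ← p + [c·p·(1−p) − e·p]·Δt with Δt = 1.
p: 0.52000 → 0.57096  (Δp = +0.05096)
p: 0.57096 → 0.60946  (Δp = +0.03850)
p: 0.60946 → 0.63647  (Δp = +0.02701)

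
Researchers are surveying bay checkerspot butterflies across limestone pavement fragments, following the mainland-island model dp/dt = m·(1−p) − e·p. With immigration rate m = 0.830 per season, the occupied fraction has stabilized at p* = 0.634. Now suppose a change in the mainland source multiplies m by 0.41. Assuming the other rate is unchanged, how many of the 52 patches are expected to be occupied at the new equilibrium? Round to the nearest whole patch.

22

Balance m(1−p*) = e·p* gives e = m(1−p*)/p* = 0.830×0.36600/0.63400 = 0.47915.
New p* = m/(m+e) = 0.34030/(0.34030+0.47915) = 0.41528.
Expected occupied = 52 × 0.41528 = 21.59 ≈ 22.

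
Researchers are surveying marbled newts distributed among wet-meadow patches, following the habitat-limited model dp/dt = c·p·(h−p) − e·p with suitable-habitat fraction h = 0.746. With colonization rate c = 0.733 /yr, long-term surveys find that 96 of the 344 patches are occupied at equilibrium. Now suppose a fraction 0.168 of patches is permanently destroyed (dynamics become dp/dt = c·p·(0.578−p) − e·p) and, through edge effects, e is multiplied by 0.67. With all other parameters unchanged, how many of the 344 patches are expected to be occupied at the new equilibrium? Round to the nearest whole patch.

91

Observed p* = 96/344 = 0.27907.
Balance c(h−p*) = e gives e = 0.733×(0.746 − 0.27907) = 0.34226.
New p* = 0.578 − e/c = 0.578 − 0.22931/0.73300 = 0.26516.
Expected occupied = 344 × 0.26516 = 91.22 ≈ 91.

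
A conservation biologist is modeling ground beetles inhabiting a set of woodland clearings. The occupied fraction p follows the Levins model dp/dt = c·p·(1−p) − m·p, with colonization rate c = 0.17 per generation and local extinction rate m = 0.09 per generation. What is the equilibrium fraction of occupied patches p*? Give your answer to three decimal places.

Setting dp/dt = 0 and dividing through by p* gives c·(1−p*) = m.
So p* = 1 − m/c = 1 − 0.09/0.17 = 1 − 0.5294 = 0.4706.

0.471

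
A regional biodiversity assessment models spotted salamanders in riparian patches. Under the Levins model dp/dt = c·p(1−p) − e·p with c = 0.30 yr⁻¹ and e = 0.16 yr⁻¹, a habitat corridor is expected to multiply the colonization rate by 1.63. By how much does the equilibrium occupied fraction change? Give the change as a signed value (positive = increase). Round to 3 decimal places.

0.206

Before: p* = 1 − 0.16/0.30 = 0.4667.
After the change, c = 0.489, e = 0.16, so p* = 1 − 0.16/0.489 = 0.6728.
Δp* = 0.6728 − 0.4667 = +0.2061.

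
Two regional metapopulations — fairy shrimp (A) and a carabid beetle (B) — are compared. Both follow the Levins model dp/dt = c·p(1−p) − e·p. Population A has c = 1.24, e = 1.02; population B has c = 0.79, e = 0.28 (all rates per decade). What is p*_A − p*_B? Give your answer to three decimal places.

A: p*_A = 1 − 1.02/1.24 = 0.1774.
B: p*_B = 1 − 0.28/0.79 = 0.6456.
p*_A − p*_B = 0.1774 − 0.6456 = -0.4682.

-0.468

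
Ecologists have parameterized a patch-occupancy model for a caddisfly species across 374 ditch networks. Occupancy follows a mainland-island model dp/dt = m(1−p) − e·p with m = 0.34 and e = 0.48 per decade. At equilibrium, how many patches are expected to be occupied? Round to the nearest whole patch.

155

p* = m/(m+e) = 0.34/0.8200 = 0.4146.
Expected occupied patches = N × p* = 374 × 0.4146 = 155.07 ≈ 155.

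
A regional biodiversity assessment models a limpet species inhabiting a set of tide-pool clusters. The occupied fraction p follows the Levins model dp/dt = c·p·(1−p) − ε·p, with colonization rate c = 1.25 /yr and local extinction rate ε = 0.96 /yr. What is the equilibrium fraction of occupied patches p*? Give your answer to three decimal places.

0.232

At equilibrium, colonization balances extinction: c·p*·(1−p*) = ε·p*.
So p* = 1 − ε/c = 1 − 0.96/1.25 = 1 − 0.7680 = 0.2320.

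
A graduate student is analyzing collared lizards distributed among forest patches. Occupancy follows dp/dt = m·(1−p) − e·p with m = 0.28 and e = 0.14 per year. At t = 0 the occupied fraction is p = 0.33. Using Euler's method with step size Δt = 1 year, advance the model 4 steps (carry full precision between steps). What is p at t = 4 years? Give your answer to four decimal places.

0.6286

Update rule: p ← p + [m·(1−p) − e·p]·Δt with Δt = 1.
t = 1: p = 0.33000 + (+0.14140) = 0.47140
t = 2: p = 0.47140 + (+0.08201) = 0.55341
t = 3: p = 0.55341 + (+0.04757) = 0.60098
t = 4: p = 0.60098 + (+0.02759) = 0.62857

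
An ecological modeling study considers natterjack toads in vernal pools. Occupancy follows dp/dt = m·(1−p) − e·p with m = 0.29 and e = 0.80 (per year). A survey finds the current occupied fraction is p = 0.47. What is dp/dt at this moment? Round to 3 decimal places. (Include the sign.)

Colonization term: m·(1−p) = 0.29×0.5300 = 0.15370.
Extinction term: e·p = 0.37600.
dp/dt = 0.15370 − 0.37600 = -0.22230.

-0.222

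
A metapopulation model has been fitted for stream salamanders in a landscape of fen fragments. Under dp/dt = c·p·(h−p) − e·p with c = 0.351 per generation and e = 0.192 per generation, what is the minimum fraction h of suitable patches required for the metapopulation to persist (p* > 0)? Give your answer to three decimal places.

0.547

p* = h − e/c is positive only when h > e/c.
h_min = e/c = 0.192/0.351 = 0.5470.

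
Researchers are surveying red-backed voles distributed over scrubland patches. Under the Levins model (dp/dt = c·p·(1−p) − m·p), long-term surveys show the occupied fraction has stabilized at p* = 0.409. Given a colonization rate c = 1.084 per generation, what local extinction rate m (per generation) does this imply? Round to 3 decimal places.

0.641

At equilibrium c(1−p*) = m.
m = 1.084 × (1 − 0.409) = 1.084 × 0.5910 = 0.6406.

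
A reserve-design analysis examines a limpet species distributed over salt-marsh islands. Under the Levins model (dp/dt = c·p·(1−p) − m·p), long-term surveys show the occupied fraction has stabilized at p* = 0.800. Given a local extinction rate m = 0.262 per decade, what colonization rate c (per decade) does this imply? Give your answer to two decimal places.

At equilibrium c(1−p*) = m, so c = m/(1−p*).
c = 0.262/(1 − 0.800) = 0.262/0.2000 = 1.3100.

1.31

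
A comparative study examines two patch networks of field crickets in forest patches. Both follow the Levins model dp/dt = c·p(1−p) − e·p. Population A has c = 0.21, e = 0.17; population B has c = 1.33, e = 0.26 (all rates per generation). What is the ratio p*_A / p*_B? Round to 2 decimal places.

0.24

A: p*_A = 1 − 0.17/0.21 = 0.1905.
B: p*_B = 1 − 0.26/1.33 = 0.8045.
p*_A / p*_B = 0.1905/0.8045 = 0.2368.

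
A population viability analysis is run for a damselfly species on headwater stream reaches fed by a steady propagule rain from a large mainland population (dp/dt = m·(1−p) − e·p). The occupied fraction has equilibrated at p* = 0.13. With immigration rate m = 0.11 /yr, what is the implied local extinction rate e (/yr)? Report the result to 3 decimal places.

At equilibrium m(1−p*) = e·p*, so e = m(1−p*)/p*.
e = 0.11 × 0.8700 / 0.13 = 0.7362.

0.736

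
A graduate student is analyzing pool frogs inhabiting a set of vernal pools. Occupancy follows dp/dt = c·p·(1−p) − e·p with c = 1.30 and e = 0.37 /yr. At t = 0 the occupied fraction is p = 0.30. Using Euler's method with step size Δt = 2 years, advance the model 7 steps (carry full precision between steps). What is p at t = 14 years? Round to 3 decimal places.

Update rule: p ← p + [c·p·(1−p) − e·p]·Δt with Δt = 2.
t = 2: p = 0.30000 + (+0.32400) = 0.62400
t = 4: p = 0.62400 + (+0.14826) = 0.77226
t = 6: p = 0.77226 + (-0.11420) = 0.65806
t = 8: p = 0.65806 + (+0.09808) = 0.75614
t = 10: p = 0.75614 + (-0.08013) = 0.67602
t = 12: p = 0.67602 + (+0.06920) = 0.74521
t = 14: p = 0.74521 + (-0.05779) = 0.68742

0.687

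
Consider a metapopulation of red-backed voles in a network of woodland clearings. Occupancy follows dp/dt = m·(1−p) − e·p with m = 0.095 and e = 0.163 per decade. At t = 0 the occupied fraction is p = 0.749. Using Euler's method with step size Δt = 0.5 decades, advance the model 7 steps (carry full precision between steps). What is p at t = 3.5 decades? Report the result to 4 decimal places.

0.5130

Update rule: p ← p + [m·(1−p) − e·p]·Δt with Δt = 0.5.
step 1: Δp = -0.04912, p = 0.69988
step 2: Δp = -0.04278, p = 0.65709
step 3: Δp = -0.03727, p = 0.61983
step 4: Δp = -0.03246, p = 0.58737
step 5: Δp = -0.02827, p = 0.55910
step 6: Δp = -0.02462, p = 0.53448
step 7: Δp = -0.02145, p = 0.51303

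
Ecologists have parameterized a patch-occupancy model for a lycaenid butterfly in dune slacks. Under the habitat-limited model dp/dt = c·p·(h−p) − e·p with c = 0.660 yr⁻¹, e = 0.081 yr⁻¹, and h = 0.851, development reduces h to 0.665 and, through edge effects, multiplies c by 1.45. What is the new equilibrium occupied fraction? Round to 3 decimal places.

0.580

Before: p* = h − e/c = 0.851 − 0.081/0.660 = 0.851 − 0.1227 = 0.7283.
After: c = 0.957, e = 0.081, h = 0.665; p* = 0.665 − 0.081/0.957 = 0.5804.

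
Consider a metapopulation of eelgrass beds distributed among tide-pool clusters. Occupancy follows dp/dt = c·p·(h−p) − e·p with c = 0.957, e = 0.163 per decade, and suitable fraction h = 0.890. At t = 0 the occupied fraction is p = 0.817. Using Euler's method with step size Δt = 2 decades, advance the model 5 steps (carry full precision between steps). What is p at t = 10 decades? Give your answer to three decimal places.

Update rule: p ← p + [c·p·(h−p) − e·p]·Δt with Δt = 2.
t = 2: p = 0.81700 + (-0.15219) = 0.66481
t = 4: p = 0.66481 + (+0.06981) = 0.73462
t = 6: p = 0.73462 + (-0.02102) = 0.71361
t = 8: p = 0.71361 + (+0.00829) = 0.72190
t = 10: p = 0.72190 + (-0.00307) = 0.71883

0.719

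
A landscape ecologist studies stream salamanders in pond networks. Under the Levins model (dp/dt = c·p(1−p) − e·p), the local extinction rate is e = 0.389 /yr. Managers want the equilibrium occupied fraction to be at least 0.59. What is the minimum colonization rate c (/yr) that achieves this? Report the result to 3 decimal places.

0.949

p* = 1 − e/c ≥ 0.59 requires e/c ≤ 0.4100, i.e. c ≥ e/0.4100.
c_min = 0.389/0.4100 = 0.9488.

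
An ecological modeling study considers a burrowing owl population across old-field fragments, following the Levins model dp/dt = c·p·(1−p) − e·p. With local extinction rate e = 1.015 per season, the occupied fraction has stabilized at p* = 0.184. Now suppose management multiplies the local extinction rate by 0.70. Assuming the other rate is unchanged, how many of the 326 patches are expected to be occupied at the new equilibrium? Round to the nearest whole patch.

140

Balance c(1−p*) = e gives c = e/(1 − 0.18400) = 1.015/0.81600 = 1.24387.
New p* = 1 − e/c = 1 − 0.71050/1.24387 = 0.42880.
Expected occupied = 326 × 0.42880 = 139.79 ≈ 140.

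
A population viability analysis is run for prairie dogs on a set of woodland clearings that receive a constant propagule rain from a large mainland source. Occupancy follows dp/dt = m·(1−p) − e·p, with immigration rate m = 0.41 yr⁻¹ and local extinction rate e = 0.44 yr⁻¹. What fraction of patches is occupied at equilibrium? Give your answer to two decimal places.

0.48

Setting dp/dt = 0: m − m·p* = e·p*, so m = (m+e)·p*.
p* = m/(m+e) = 0.41/(0.41+0.44) = 0.41/0.8500 = 0.4824.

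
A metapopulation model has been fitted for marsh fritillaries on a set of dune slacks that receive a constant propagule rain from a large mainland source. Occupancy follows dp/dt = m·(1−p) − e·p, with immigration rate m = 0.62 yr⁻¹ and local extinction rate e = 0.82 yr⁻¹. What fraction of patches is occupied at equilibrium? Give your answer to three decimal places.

Setting dp/dt = 0: m − m·p* = e·p*, so m = (m+e)·p*.
p* = m/(m+e) = 0.62/(0.62+0.82) = 0.62/1.4400 = 0.4306.

0.431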